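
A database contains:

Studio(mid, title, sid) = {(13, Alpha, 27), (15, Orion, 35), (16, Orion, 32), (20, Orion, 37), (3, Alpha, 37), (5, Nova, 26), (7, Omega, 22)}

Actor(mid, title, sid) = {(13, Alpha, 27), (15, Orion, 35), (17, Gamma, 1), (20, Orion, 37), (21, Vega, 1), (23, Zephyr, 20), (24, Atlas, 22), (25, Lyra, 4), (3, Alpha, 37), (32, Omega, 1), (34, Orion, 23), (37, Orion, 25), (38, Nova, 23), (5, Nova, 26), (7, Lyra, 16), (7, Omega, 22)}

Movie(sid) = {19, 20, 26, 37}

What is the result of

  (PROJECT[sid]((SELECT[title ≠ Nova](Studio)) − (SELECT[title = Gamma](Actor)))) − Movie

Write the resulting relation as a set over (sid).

{22, 27, 32, 35}

Apply σ_{title ≠ Nova}; surviving tuples: {(13, Alpha, 27), (15, Orion, 35), (16, Orion, 32), (20, Orion, 37), (3, Alpha, 37), (7, Omega, 22)}
Apply σ_{title = Gamma}; surviving tuples: {(17, Gamma, 1)}
Difference: {(13, Alpha, 27), (15, Orion, 35), (16, Orion, 32), (20, Orion, 37), (3, Alpha, 37), (7, Omega, 22)} with {(17, Gamma, 1)} → {(13, Alpha, 27), (15, Orion, 35), (16, Orion, 32), (20, Orion, 37), (3, Alpha, 37), (7, Omega, 22)}
Keep only column(s) sid (1 duplicate(s) eliminated): {22, 27, 32, 35, 37}
Difference: {22, 27, 32, 35, 37} with {19, 20, 26, 37} → {22, 27, 32, 35}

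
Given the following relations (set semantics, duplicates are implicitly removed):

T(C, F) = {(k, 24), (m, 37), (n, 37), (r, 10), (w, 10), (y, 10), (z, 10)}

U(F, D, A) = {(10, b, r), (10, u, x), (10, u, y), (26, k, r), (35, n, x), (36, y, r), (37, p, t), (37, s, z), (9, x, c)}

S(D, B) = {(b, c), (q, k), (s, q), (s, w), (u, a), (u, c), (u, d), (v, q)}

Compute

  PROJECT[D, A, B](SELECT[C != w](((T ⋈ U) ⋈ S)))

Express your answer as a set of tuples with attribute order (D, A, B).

T ⋈ U (natural join on F): {(m, 37, p, t), (m, 37, s, z), (n, 37, p, t), (n, 37, s, z), (r, 10, b, r), (r, 10, u, x), (r, 10, u, y), (w, 10, b, r), (w, 10, u, x), (w, 10, u, y), (y, 10, b, r), (y, 10, u, x), (y, 10, u, y), (z, 10, b, r), (z, 10, u, x), (z, 10, u, y)}
(T ⋈ U) ⋈ S (natural join on D): {(m, 37, s, z, q), (m, 37, s, z, w), (n, 37, s, z, q), (n, 37, s, z, w), (r, 10, b, r, c), (r, 10, u, x, a), (r, 10, u, x, c), (r, 10, u, x, d), (r, 10, u, y, a), (r, 10, u, y, c), (r, 10, u, y, d), (w, 10, b, r, c), (w, 10, u, x, a), (w, 10, u, x, c), (w, 10, u, x, d), (w, 10, u, y, a), (w, 10, u, y, c), (w, 10, u, y, d), (y, 10, b, r, c), (y, 10, u, x, a), (y, 10, u, x, c), (y, 10, u, x, d), (y, 10, u, y, a), (y, 10, u, y, c), (y, 10, u, y, d), (z, 10, b, r, c), (z, 10, u, x, a), (z, 10, u, x, c), (z, 10, u, x, d), (z, 10, u, y, a), (z, 10, u, y, c), (z, 10, u, y, d)}
Apply σ_{C != w}; surviving tuples: {(m, 37, s, z, q), (m, 37, s, z, w), (n, 37, s, z, q), (n, 37, s, z, w), (r, 10, b, r, c), (r, 10, u, x, a), (r, 10, u, x, c), (r, 10, u, x, d), (r, 10, u, y, a), (r, 10, u, y, c), (r, 10, u, y, d), (y, 10, b, r, c), (y, 10, u, x, a), (y, 10, u, x, c), (y, 10, u, x, d), (y, 10, u, y, a), (y, 10, u, y, c), (y, 10, u, y, d), (z, 10, b, r, c), (z, 10, u, x, a), (z, 10, u, x, c), (z, 10, u, x, d), (z, 10, u, y, a), (z, 10, u, y, c), (z, 10, u, y, d)}
Keep only column(s) D, A, B (16 duplicate(s) eliminated): {(b, r, c), (s, z, q), (s, z, w), (u, x, a), (u, x, c), (u, x, d), (u, y, a), (u, y, c), (u, y, d)}

{(b, r, c), (s, z, q), (s, z, w), (u, x, a), (u, x, c), (u, x, d), (u, y, a), (u, y, c), (u, y, d)}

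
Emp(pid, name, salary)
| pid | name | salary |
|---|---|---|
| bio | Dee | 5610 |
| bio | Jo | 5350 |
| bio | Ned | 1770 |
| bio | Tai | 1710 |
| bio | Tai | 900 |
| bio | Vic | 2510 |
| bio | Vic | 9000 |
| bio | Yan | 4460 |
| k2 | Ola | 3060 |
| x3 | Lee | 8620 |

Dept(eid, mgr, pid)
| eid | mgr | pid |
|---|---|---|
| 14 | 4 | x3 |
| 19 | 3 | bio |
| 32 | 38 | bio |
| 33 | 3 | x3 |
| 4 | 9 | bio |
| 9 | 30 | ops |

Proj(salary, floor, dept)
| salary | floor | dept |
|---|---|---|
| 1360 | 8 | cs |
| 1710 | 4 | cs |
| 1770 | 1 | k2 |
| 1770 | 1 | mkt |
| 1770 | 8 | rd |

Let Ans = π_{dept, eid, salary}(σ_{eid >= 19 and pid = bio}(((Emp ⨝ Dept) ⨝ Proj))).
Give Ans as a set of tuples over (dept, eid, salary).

Joining Emp and Dept on pid yields {(bio, Dee, 5610, 19, 3), (bio, Dee, 5610, 32, 38), (bio, Dee, 5610, 4, 9), (bio, Jo, 5350, 19, 3), (bio, Jo, 5350, 32, 38), (bio, Jo, 5350, 4, 9), (bio, Ned, 1770, 19, 3), (bio, Ned, 1770, 32, 38), (bio, Ned, 1770, 4, 9), (bio, Tai, 1710, 19, 3), (bio, Tai, 1710, 32, 38), (bio, Tai, 1710, 4, 9), (bio, Tai, 900, 19, 3), (bio, Tai, 900, 32, 38), (bio, Tai, 900, 4, 9), (bio, Vic, 2510, 19, 3), (bio, Vic, 2510, 32, 38), (bio, Vic, 2510, 4, 9), (bio, Vic, 9000, 19, 3), (bio, Vic, 9000, 32, 38), (bio, Vic, 9000, 4, 9), (bio, Yan, 4460, 19, 3), (bio, Yan, 4460, 32, 38), (bio, Yan, 4460, 4, 9), (x3, Lee, 8620, 14, 4), (x3, Lee, 8620, 33, 3)}.
Joining (Emp ⨝ Dept) and Proj on salary yields {(bio, Ned, 1770, 19, 3, 1, k2), (bio, Ned, 1770, 19, 3, 1, mkt), (bio, Ned, 1770, 19, 3, 8, rd), (bio, Ned, 1770, 32, 38, 1, k2), (bio, Ned, 1770, 32, 38, 1, mkt), (bio, Ned, 1770, 32, 38, 8, rd), (bio, Ned, 1770, 4, 9, 1, k2), (bio, Ned, 1770, 4, 9, 1, mkt), (bio, Ned, 1770, 4, 9, 8, rd), (bio, Tai, 1710, 19, 3, 4, cs), (bio, Tai, 1710, 32, 38, 4, cs), (bio, Tai, 1710, 4, 9, 4, cs)}.
Apply σ_{eid >= 19 and pid = bio}; surviving tuples: {(bio, Ned, 1770, 19, 3, 1, k2), (bio, Ned, 1770, 19, 3, 1, mkt), (bio, Ned, 1770, 19, 3, 8, rd), (bio, Ned, 1770, 32, 38, 1, k2), (bio, Ned, 1770, 32, 38, 1, mkt), (bio, Ned, 1770, 32, 38, 8, rd), (bio, Tai, 1710, 19, 3, 4, cs), (bio, Tai, 1710, 32, 38, 4, cs)}
Projecting to dept, eid, salary: {(cs, 19, 1710), (cs, 32, 1710), (k2, 19, 1770), (k2, 32, 1770), (mkt, 19, 1770), (mkt, 32, 1770), (rd, 19, 1770), (rd, 32, 1770)}

{(cs, 19, 1710), (cs, 32, 1710), (k2, 19, 1770), (k2, 32, 1770), (mkt, 19, 1770), (mkt, 32, 1770), (rd, 19, 1770), (rd, 32, 1770)}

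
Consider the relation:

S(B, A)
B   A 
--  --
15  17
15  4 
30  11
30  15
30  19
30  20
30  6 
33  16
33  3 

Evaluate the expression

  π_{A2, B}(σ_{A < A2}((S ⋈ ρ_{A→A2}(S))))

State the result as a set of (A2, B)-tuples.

ρ[A→A2]: schema becomes (B, A2); tuples unchanged.
S ⋈ ρ_{A→A2}(S) (natural join on B): {(15, 17, 17), (15, 17, 4), (15, 4, 17), (15, 4, 4), (30, 11, 11), (30, 11, 15), (30, 11, 19), (30, 11, 20), (30, 11, 6), (30, 15, 11), (30, 15, 15), (30, 15, 19), (30, 15, 20), (30, 15, 6), (30, 19, 11), (30, 19, 15), (30, 19, 19), (30, 19, 20), (30, 19, 6), (30, 20, 11), (30, 20, 15), (30, 20, 19), (30, 20, 20), (30, 20, 6), (30, 6, 11), (30, 6, 15), (30, 6, 19), (30, 6, 20), (30, 6, 6), (33, 16, 16), (33, 16, 3), (33, 3, 16), (33, 3, 3)}
Selection A < A2: {(15, 4, 17), (30, 11, 15), (30, 11, 19), (30, 11, 20), (30, 15, 19), (30, 15, 20), (30, 19, 20), (30, 6, 11), (30, 6, 15), (30, 6, 19), (30, 6, 20), (33, 3, 16)}
π_{A2, B} gives {(11, 30), (15, 30), (16, 33), (17, 15), (19, 30), (20, 30)} (6 duplicate(s) eliminated).

{(11, 30), (15, 30), (16, 33), (17, 15), (19, 30), (20, 30)}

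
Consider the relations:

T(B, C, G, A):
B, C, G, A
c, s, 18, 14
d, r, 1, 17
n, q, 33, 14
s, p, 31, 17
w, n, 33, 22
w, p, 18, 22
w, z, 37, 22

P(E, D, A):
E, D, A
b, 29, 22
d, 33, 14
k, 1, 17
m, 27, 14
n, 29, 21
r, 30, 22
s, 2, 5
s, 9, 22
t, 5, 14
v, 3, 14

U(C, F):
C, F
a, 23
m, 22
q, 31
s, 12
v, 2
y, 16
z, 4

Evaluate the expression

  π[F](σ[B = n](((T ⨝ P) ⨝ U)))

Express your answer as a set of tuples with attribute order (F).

Natural join on A: {(c, s, 18, 14, d, 33), (c, s, 18, 14, m, 27), (c, s, 18, 14, t, 5), (c, s, 18, 14, v, 3), (d, r, 1, 17, k, 1), (n, q, 33, 14, d, 33), (n, q, 33, 14, m, 27), (n, q, 33, 14, t, 5), (n, q, 33, 14, v, 3), (s, p, 31, 17, k, 1), (w, n, 33, 22, b, 29), (w, n, 33, 22, r, 30), (w, n, 33, 22, s, 9), (w, p, 18, 22, b, 29), (w, p, 18, 22, r, 30), (w, p, 18, 22, s, 9), (w, z, 37, 22, b, 29), (w, z, 37, 22, r, 30), (w, z, 37, 22, s, 9)}
Natural join on C: {(c, s, 18, 14, d, 33, 12), (c, s, 18, 14, m, 27, 12), (c, s, 18, 14, t, 5, 12), (c, s, 18, 14, v, 3, 12), (n, q, 33, 14, d, 33, 31), (n, q, 33, 14, m, 27, 31), (n, q, 33, 14, t, 5, 31), (n, q, 33, 14, v, 3, 31), (w, z, 37, 22, b, 29, 4), (w, z, 37, 22, r, 30, 4), (w, z, 37, 22, s, 9, 4)}
Filtering on B = n leaves {(n, q, 33, 14, d, 33, 31), (n, q, 33, 14, m, 27, 31), (n, q, 33, 14, t, 5, 31), (n, q, 33, 14, v, 3, 31)}.
π[F]: project onto (F) (3 duplicate(s) eliminated) → {31}

{31}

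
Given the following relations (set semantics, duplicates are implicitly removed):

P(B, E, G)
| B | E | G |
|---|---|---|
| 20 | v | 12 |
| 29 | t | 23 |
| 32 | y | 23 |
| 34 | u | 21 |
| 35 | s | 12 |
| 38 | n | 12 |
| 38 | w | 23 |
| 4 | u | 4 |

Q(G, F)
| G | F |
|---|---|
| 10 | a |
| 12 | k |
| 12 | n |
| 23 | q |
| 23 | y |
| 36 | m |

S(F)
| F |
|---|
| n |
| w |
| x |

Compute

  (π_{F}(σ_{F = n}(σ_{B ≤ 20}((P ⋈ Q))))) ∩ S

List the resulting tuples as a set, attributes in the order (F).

Joining P and Q on G yields {(20, v, 12, k), (20, v, 12, n), (29, t, 23, q), (29, t, 23, y), (32, y, 23, q), (32, y, 23, y), (35, s, 12, k), (35, s, 12, n), (38, n, 12, k), (38, n, 12, n), (38, w, 23, q), (38, w, 23, y)}.
σ[B ≤ 20]: keep tuples satisfying B ≤ 20 → {(20, v, 12, k), (20, v, 12, n)}
σ[F = n]: keep tuples satisfying F = n → {(20, v, 12, n)}
Projecting to F: {n}
Set intersection of the two operands is {n}.

{n}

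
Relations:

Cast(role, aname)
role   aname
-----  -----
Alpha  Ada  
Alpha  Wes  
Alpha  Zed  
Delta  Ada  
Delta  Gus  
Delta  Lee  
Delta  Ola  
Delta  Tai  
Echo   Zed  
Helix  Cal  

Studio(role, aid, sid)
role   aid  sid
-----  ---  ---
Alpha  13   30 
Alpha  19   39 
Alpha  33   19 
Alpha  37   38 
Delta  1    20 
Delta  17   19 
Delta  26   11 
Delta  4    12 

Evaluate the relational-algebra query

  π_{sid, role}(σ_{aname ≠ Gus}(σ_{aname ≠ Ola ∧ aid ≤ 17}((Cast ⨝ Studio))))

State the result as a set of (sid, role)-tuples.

{(12, Delta), (19, Delta), (20, Delta), (30, Alpha)}

Joining Cast and Studio on role yields {(Alpha, Ada, 13, 30), (Alpha, Ada, 19, 39), (Alpha, Ada, 33, 19), (Alpha, Ada, 37, 38), (Alpha, Wes, 13, 30), (Alpha, Wes, 19, 39), (Alpha, Wes, 33, 19), (Alpha, Wes, 37, 38), (Alpha, Zed, 13, 30), (Alpha, Zed, 19, 39), (Alpha, Zed, 33, 19), (Alpha, Zed, 37, 38), (Delta, Ada, 1, 20), (Delta, Ada, 17, 19), (Delta, Ada, 26, 11), (Delta, Ada, 4, 12), (Delta, Gus, 1, 20), (Delta, Gus, 17, 19), (Delta, Gus, 26, 11), (Delta, Gus, 4, 12), (Delta, Lee, 1, 20), (Delta, Lee, 17, 19), (Delta, Lee, 26, 11), (Delta, Lee, 4, 12), (Delta, Ola, 1, 20), (Delta, Ola, 17, 19), (Delta, Ola, 26, 11), (Delta, Ola, 4, 12), (Delta, Tai, 1, 20), (Delta, Tai, 17, 19), (Delta, Tai, 26, 11), (Delta, Tai, 4, 12)}.
σ[aname ≠ Ola ∧ aid ≤ 17]: keep tuples satisfying aname ≠ Ola ∧ aid ≤ 17 → {(Alpha, Ada, 13, 30), (Alpha, Wes, 13, 30), (Alpha, Zed, 13, 30), (Delta, Ada, 1, 20), (Delta, Ada, 17, 19), (Delta, Ada, 4, 12), (Delta, Gus, 1, 20), (Delta, Gus, 17, 19), (Delta, Gus, 4, 12), (Delta, Lee, 1, 20), (Delta, Lee, 17, 19), (Delta, Lee, 4, 12), (Delta, Tai, 1, 20), (Delta, Tai, 17, 19), (Delta, Tai, 4, 12)}
σ[aname ≠ Gus]: keep tuples satisfying aname ≠ Gus → {(Alpha, Ada, 13, 30), (Alpha, Wes, 13, 30), (Alpha, Zed, 13, 30), (Delta, Ada, 1, 20), (Delta, Ada, 17, 19), (Delta, Ada, 4, 12), (Delta, Lee, 1, 20), (Delta, Lee, 17, 19), (Delta, Lee, 4, 12), (Delta, Tai, 1, 20), (Delta, Tai, 17, 19), (Delta, Tai, 4, 12)}
π[sid, role]: project onto (sid, role) (8 duplicate(s) eliminated) → {(12, Delta), (19, Delta), (20, Delta), (30, Alpha)}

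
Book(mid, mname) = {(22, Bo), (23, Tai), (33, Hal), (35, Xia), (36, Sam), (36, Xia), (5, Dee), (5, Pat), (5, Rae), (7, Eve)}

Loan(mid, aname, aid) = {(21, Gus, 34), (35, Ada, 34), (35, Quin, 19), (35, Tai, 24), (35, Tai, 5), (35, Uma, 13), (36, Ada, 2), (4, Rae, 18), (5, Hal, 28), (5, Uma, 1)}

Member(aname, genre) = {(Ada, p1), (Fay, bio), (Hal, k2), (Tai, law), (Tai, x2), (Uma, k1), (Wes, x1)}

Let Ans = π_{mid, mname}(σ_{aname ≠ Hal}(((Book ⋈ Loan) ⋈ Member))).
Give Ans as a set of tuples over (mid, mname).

Book ⋈ Loan (natural join on mid): {(35, Xia, Ada, 34), (35, Xia, Quin, 19), (35, Xia, Tai, 24), (35, Xia, Tai, 5), (35, Xia, Uma, 13), (36, Sam, Ada, 2), (36, Xia, Ada, 2), (5, Dee, Hal, 28), (5, Dee, Uma, 1), (5, Pat, Hal, 28), (5, Pat, Uma, 1), (5, Rae, Hal, 28), (5, Rae, Uma, 1)}
(Book ⋈ Loan) ⋈ Member (natural join on aname): {(35, Xia, Ada, 34, p1), (35, Xia, Tai, 24, law), (35, Xia, Tai, 24, x2), (35, Xia, Tai, 5, law), (35, Xia, Tai, 5, x2), (35, Xia, Uma, 13, k1), (36, Sam, Ada, 2, p1), (36, Xia, Ada, 2, p1), (5, Dee, Hal, 28, k2), (5, Dee, Uma, 1, k1), (5, Pat, Hal, 28, k2), (5, Pat, Uma, 1, k1), (5, Rae, Hal, 28, k2), (5, Rae, Uma, 1, k1)}
Selection aname ≠ Hal: {(35, Xia, Ada, 34, p1), (35, Xia, Tai, 24, law), (35, Xia, Tai, 24, x2), (35, Xia, Tai, 5, law), (35, Xia, Tai, 5, x2), (35, Xia, Uma, 13, k1), (36, Sam, Ada, 2, p1), (36, Xia, Ada, 2, p1), (5, Dee, Uma, 1, k1), (5, Pat, Uma, 1, k1), (5, Rae, Uma, 1, k1)}
π[mid, mname]: project onto (mid, mname) (5 duplicate(s) eliminated) → {(35, Xia), (36, Sam), (36, Xia), (5, Dee), (5, Pat), (5, Rae)}

{(35, Xia), (36, Sam), (36, Xia), (5, Dee), (5, Pat), (5, Rae)}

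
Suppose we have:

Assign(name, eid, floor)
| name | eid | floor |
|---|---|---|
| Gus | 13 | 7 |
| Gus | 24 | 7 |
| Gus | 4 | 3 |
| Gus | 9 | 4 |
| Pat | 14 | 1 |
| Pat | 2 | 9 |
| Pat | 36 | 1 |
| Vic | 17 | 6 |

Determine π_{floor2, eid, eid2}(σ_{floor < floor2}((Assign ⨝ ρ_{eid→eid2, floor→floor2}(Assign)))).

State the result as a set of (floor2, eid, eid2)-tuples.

ρ[eid→eid2, floor→floor2]: schema becomes (name, eid2, floor2); tuples unchanged.
Assign ⋈ ρ_{eid→eid2, floor→floor2}(Assign) (natural join on name): {(Gus, 13, 7, 13, 7), (Gus, 13, 7, 24, 7), (Gus, 13, 7, 4, 3), (Gus, 13, 7, 9, 4), (Gus, 24, 7, 13, 7), (Gus, 24, 7, 24, 7), (Gus, 24, 7, 4, 3), (Gus, 24, 7, 9, 4), (Gus, 4, 3, 13, 7), (Gus, 4, 3, 24, 7), (Gus, 4, 3, 4, 3), (Gus, 4, 3, 9, 4), (Gus, 9, 4, 13, 7), (Gus, 9, 4, 24, 7), (Gus, 9, 4, 4, 3), (Gus, 9, 4, 9, 4), (Pat, 14, 1, 14, 1), (Pat, 14, 1, 2, 9), (Pat, 14, 1, 36, 1), (Pat, 2, 9, 14, 1), (Pat, 2, 9, 2, 9), (Pat, 2, 9, 36, 1), (Pat, 36, 1, 14, 1), (Pat, 36, 1, 2, 9), (Pat, 36, 1, 36, 1), (Vic, 17, 6, 17, 6)}
Filtering on floor < floor2 leaves {(Gus, 4, 3, 13, 7), (Gus, 4, 3, 24, 7), (Gus, 4, 3, 9, 4), (Gus, 9, 4, 13, 7), (Gus, 9, 4, 24, 7), (Pat, 14, 1, 2, 9), (Pat, 36, 1, 2, 9)}.
π[floor2, eid, eid2]: project onto (floor2, eid, eid2) → {(4, 4, 9), (7, 4, 13), (7, 4, 24), (7, 9, 13), (7, 9, 24), (9, 14, 2), (9, 36, 2)}

{(4, 4, 9), (7, 4, 13), (7, 4, 24), (7, 9, 13), (7, 9, 24), (9, 14, 2), (9, 36, 2)}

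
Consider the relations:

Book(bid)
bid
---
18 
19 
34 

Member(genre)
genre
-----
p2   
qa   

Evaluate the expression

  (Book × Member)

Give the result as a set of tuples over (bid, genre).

{(18, p2), (18, qa), (19, p2), (19, qa), (34, p2), (34, qa)}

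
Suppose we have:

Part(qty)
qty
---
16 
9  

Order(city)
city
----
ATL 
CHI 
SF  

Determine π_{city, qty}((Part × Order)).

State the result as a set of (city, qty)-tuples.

Part × Order: Cartesian product, 2·3 = 6 tuples over (qty, city).
π[city, qty]: project onto (city, qty) → {(ATL, 16), (ATL, 9), (CHI, 16), (CHI, 9), (SF, 16), (SF, 9)}

{(ATL, 16), (ATL, 9), (CHI, 16), (CHI, 9), (SF, 16), (SF, 9)}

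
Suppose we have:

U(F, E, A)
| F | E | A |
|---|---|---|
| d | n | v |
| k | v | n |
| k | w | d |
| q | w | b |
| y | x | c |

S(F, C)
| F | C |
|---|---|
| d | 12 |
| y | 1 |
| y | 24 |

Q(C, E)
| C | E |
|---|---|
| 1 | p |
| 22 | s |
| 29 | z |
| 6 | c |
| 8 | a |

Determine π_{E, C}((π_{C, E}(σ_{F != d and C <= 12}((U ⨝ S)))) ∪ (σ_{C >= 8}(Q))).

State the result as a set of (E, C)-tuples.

{(a, 8), (s, 22), (x, 1), (z, 29)}

U ⋈ S (natural join on F): {(d, n, v, 12), (y, x, c, 1), (y, x, c, 24)}
Apply σ_{F != d and C <= 12}; surviving tuples: {(y, x, c, 1)}
Keep only column(s) C, E: {(1, x)}
Apply σ_{C >= 8}; surviving tuples: {(22, s), (29, z), (8, a)}
Union: {(1, x)} with {(22, s), (29, z), (8, a)} → {(1, x), (22, s), (29, z), (8, a)}
Keep only column(s) E, C: {(a, 8), (s, 22), (x, 1), (z, 29)}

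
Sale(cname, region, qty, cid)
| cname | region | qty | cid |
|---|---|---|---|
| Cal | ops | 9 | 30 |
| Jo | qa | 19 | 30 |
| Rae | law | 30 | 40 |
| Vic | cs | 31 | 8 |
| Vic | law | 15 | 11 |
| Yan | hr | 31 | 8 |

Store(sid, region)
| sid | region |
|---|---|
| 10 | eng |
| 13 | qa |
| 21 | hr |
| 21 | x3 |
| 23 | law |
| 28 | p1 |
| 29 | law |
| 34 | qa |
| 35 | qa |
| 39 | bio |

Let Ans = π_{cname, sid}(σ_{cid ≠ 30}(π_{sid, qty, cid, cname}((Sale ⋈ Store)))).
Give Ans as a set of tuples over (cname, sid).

Natural join on region: {(Jo, qa, 19, 30, 13), (Jo, qa, 19, 30, 34), (Jo, qa, 19, 30, 35), (Rae, law, 30, 40, 23), (Rae, law, 30, 40, 29), (Vic, law, 15, 11, 23), (Vic, law, 15, 11, 29), (Yan, hr, 31, 8, 21)}
π_{sid, qty, cid, cname} gives {(13, 19, 30, Jo), (21, 31, 8, Yan), (23, 15, 11, Vic), (23, 30, 40, Rae), (29, 15, 11, Vic), (29, 30, 40, Rae), (34, 19, 30, Jo), (35, 19, 30, Jo)}.
Apply σ_{cid ≠ 30}; surviving tuples: {(21, 31, 8, Yan), (23, 15, 11, Vic), (23, 30, 40, Rae), (29, 15, 11, Vic), (29, 30, 40, Rae)}
π_{cname, sid} gives {(Rae, 23), (Rae, 29), (Vic, 23), (Vic, 29), (Yan, 21)}.

{(Rae, 23), (Rae, 29), (Vic, 23), (Vic, 29), (Yan, 21)}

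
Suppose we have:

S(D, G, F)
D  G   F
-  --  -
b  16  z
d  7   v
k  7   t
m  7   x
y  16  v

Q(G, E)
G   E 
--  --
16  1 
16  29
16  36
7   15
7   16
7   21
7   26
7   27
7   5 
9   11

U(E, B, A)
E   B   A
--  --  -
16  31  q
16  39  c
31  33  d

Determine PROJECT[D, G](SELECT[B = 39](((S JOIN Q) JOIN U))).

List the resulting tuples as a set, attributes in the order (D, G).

Joining S and Q on G yields {(b, 16, z, 1), (b, 16, z, 29), (b, 16, z, 36), (d, 7, v, 15), (d, 7, v, 16), (d, 7, v, 21), (d, 7, v, 26), (d, 7, v, 27), (d, 7, v, 5), (k, 7, t, 15), (k, 7, t, 16), (k, 7, t, 21), (k, 7, t, 26), (k, 7, t, 27), (k, 7, t, 5), (m, 7, x, 15), (m, 7, x, 16), (m, 7, x, 21), (m, 7, x, 26), (m, 7, x, 27), (m, 7, x, 5), (y, 16, v, 1), (y, 16, v, 29), (y, 16, v, 36)}.
Joining (S JOIN Q) and U on E yields {(d, 7, v, 16, 31, q), (d, 7, v, 16, 39, c), (k, 7, t, 16, 31, q), (k, 7, t, 16, 39, c), (m, 7, x, 16, 31, q), (m, 7, x, 16, 39, c)}.
σ[B = 39]: keep tuples satisfying B = 39 → {(d, 7, v, 16, 39, c), (k, 7, t, 16, 39, c), (m, 7, x, 16, 39, c)}
Projecting to D, G: {(d, 7), (k, 7), (m, 7)}

{(d, 7), (k, 7), (m, 7)}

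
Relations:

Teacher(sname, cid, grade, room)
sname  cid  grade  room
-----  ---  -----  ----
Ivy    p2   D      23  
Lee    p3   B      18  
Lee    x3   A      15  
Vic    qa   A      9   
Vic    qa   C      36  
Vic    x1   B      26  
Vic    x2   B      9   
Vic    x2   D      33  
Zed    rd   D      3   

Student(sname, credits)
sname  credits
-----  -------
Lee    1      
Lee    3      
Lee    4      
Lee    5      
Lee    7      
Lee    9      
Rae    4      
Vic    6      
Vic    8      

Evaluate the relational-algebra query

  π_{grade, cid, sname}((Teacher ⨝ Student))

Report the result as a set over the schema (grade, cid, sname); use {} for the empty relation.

{(A, qa, Vic), (A, x3, Lee), (B, p3, Lee), (B, x1, Vic), (B, x2, Vic), (C, qa, Vic), (D, x2, Vic)}

Teacher ⋈ Student (natural join on sname): {(Lee, p3, B, 18, 1), (Lee, p3, B, 18, 3), (Lee, p3, B, 18, 4), (Lee, p3, B, 18, 5), (Lee, p3, B, 18, 7), (Lee, p3, B, 18, 9), (Lee, x3, A, 15, 1), (Lee, x3, A, 15, 3), (Lee, x3, A, 15, 4), (Lee, x3, A, 15, 5), (Lee, x3, A, 15, 7), (Lee, x3, A, 15, 9), (Vic, qa, A, 9, 6), (Vic, qa, A, 9, 8), (Vic, qa, C, 36, 6), (Vic, qa, C, 36, 8), (Vic, x1, B, 26, 6), (Vic, x1, B, 26, 8), (Vic, x2, B, 9, 6), (Vic, x2, B, 9, 8), (Vic, x2, D, 33, 6), (Vic, x2, D, 33, 8)}
π_{grade, cid, sname} gives {(A, qa, Vic), (A, x3, Lee), (B, p3, Lee), (B, x1, Vic), (B, x2, Vic), (C, qa, Vic), (D, x2, Vic)} (15 duplicate(s) eliminated).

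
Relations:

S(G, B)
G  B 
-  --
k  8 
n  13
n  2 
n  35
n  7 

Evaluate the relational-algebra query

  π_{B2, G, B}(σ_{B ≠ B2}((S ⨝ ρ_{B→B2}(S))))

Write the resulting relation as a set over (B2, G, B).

{(13, n, 2), (13, n, 35), (13, n, 7), (2, n, 13), (2, n, 35), (2, n, 7), (35, n, 13), (35, n, 2), (35, n, 7), (7, n, 13), (7, n, 2), (7, n, 35)}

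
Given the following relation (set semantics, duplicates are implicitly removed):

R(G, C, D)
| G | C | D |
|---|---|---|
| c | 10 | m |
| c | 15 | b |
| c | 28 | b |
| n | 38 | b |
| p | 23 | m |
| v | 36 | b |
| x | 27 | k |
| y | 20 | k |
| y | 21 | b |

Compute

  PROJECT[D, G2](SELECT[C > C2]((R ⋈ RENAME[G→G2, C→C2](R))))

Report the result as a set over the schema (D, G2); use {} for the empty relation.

ρ[G→G2, C→C2]: schema becomes (G2, C2, D); tuples unchanged.
Joining R and RENAME[G→G2, C→C2](R) on D yields {(c, 10, m, c, 10), (c, 10, m, p, 23), (c, 15, b, c, 15), (c, 15, b, c, 28), (c, 15, b, n, 38), (c, 15, b, v, 36), (c, 15, b, y, 21), (c, 28, b, c, 15), (c, 28, b, c, 28), (c, 28, b, n, 38), (c, 28, b, v, 36), (c, 28, b, y, 21), (n, 38, b, c, 15), (n, 38, b, c, 28), (n, 38, b, n, 38), (n, 38, b, v, 36), (n, 38, b, y, 21), (p, 23, m, c, 10), (p, 23, m, p, 23), (v, 36, b, c, 15), (v, 36, b, c, 28), (v, 36, b, n, 38), (v, 36, b, v, 36), (v, 36, b, y, 21), (x, 27, k, x, 27), (x, 27, k, y, 20), (y, 20, k, x, 27), (y, 20, k, y, 20), (y, 21, b, c, 15), (y, 21, b, c, 28), (y, 21, b, n, 38), (y, 21, b, v, 36), (y, 21, b, y, 21)}.
Selection C > C2: {(c, 28, b, c, 15), (c, 28, b, y, 21), (n, 38, b, c, 15), (n, 38, b, c, 28), (n, 38, b, v, 36), (n, 38, b, y, 21), (p, 23, m, c, 10), (v, 36, b, c, 15), (v, 36, b, c, 28), (v, 36, b, y, 21), (x, 27, k, y, 20), (y, 21, b, c, 15)}
Keep only column(s) D, G2 (7 duplicate(s) eliminated): {(b, c), (b, v), (b, y), (k, y), (m, c)}

{(b, c), (b, v), (b, y), (k, y), (m, c)}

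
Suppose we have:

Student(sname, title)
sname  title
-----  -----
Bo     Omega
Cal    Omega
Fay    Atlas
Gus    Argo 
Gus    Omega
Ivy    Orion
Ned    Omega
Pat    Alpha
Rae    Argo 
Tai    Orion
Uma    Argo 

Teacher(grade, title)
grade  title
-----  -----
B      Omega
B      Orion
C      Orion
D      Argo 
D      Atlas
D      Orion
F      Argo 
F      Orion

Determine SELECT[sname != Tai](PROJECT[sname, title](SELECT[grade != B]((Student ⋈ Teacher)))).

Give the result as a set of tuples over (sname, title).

{(Fay, Atlas), (Gus, Argo), (Ivy, Orion), (Rae, Argo), (Uma, Argo)}

Student ⋈ Teacher (natural join on title): {(Bo, Omega, B), (Cal, Omega, B), (Fay, Atlas, D), (Gus, Argo, D), (Gus, Argo, F), (Gus, Omega, B), (Ivy, Orion, B), (Ivy, Orion, C), (Ivy, Orion, D), (Ivy, Orion, F), (Ned, Omega, B), (Rae, Argo, D), (Rae, Argo, F), (Tai, Orion, B), (Tai, Orion, C), (Tai, Orion, D), (Tai, Orion, F), (Uma, Argo, D), (Uma, Argo, F)}
Selection grade != B: {(Fay, Atlas, D), (Gus, Argo, D), (Gus, Argo, F), (Ivy, Orion, C), (Ivy, Orion, D), (Ivy, Orion, F), (Rae, Argo, D), (Rae, Argo, F), (Tai, Orion, C), (Tai, Orion, D), (Tai, Orion, F), (Uma, Argo, D), (Uma, Argo, F)}
Projecting to sname, title (7 duplicate(s) eliminated): {(Fay, Atlas), (Gus, Argo), (Ivy, Orion), (Rae, Argo), (Tai, Orion), (Uma, Argo)}
Selection sname != Tai: {(Fay, Atlas), (Gus, Argo), (Ivy, Orion), (Rae, Argo), (Uma, Argo)}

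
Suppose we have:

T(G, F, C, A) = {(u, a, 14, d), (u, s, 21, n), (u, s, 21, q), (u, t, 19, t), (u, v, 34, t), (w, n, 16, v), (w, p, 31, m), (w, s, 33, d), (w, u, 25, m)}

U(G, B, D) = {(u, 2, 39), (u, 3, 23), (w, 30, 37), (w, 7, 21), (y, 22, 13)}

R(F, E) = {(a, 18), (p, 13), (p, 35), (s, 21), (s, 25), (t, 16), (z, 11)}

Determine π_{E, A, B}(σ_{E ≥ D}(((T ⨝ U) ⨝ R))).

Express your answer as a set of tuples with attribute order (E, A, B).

Joining T and U on G yields {(u, a, 14, d, 2, 39), (u, a, 14, d, 3, 23), (u, s, 21, n, 2, 39), (u, s, 21, n, 3, 23), (u, s, 21, q, 2, 39), (u, s, 21, q, 3, 23), (u, t, 19, t, 2, 39), (u, t, 19, t, 3, 23), (u, v, 34, t, 2, 39), (u, v, 34, t, 3, 23), (w, n, 16, v, 30, 37), (w, n, 16, v, 7, 21), (w, p, 31, m, 30, 37), (w, p, 31, m, 7, 21), (w, s, 33, d, 30, 37), (w, s, 33, d, 7, 21), (w, u, 25, m, 30, 37), (w, u, 25, m, 7, 21)}.
Joining (T ⨝ U) and R on F yields {(u, a, 14, d, 2, 39, 18), (u, a, 14, d, 3, 23, 18), (u, s, 21, n, 2, 39, 21), (u, s, 21, n, 2, 39, 25), (u, s, 21, n, 3, 23, 21), (u, s, 21, n, 3, 23, 25), (u, s, 21, q, 2, 39, 21), (u, s, 21, q, 2, 39, 25), (u, s, 21, q, 3, 23, 21), (u, s, 21, q, 3, 23, 25), (u, t, 19, t, 2, 39, 16), (u, t, 19, t, 3, 23, 16), (w, p, 31, m, 30, 37, 13), (w, p, 31, m, 30, 37, 35), (w, p, 31, m, 7, 21, 13), (w, p, 31, m, 7, 21, 35), (w, s, 33, d, 30, 37, 21), (w, s, 33, d, 30, 37, 25), (w, s, 33, d, 7, 21, 21), (w, s, 33, d, 7, 21, 25)}.
Filtering on E ≥ D leaves {(u, s, 21, n, 3, 23, 25), (u, s, 21, q, 3, 23, 25), (w, p, 31, m, 7, 21, 35), (w, s, 33, d, 7, 21, 21), (w, s, 33, d, 7, 21, 25)}.
Keep only column(s) E, A, B: {(21, d, 7), (25, d, 7), (25, n, 3), (25, q, 3), (35, m, 7)}

{(21, d, 7), (25, d, 7), (25, n, 3), (25, q, 3), (35, m, 7)}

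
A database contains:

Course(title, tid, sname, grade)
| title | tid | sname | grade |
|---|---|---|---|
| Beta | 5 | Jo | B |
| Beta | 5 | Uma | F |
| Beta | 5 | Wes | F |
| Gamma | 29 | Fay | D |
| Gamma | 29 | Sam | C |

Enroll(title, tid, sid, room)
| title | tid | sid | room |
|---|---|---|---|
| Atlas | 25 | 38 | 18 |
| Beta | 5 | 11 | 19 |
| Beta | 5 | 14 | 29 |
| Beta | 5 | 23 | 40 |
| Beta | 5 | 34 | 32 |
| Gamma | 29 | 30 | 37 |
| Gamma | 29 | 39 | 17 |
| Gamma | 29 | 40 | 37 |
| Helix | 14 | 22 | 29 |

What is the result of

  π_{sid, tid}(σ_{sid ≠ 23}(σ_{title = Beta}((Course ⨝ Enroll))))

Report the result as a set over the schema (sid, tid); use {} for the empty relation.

Joining Course and Enroll on title, tid yields {(Beta, 5, Jo, B, 11, 19), (Beta, 5, Jo, B, 14, 29), (Beta, 5, Jo, B, 23, 40), (Beta, 5, Jo, B, 34, 32), (Beta, 5, Uma, F, 11, 19), (Beta, 5, Uma, F, 14, 29), (Beta, 5, Uma, F, 23, 40), (Beta, 5, Uma, F, 34, 32), (Beta, 5, Wes, F, 11, 19), (Beta, 5, Wes, F, 14, 29), (Beta, 5, Wes, F, 23, 40), (Beta, 5, Wes, F, 34, 32), (Gamma, 29, Fay, D, 30, 37), (Gamma, 29, Fay, D, 39, 17), (Gamma, 29, Fay, D, 40, 37), (Gamma, 29, Sam, C, 30, 37), (Gamma, 29, Sam, C, 39, 17), (Gamma, 29, Sam, C, 40, 37)}.
Selection title = Beta: {(Beta, 5, Jo, B, 11, 19), (Beta, 5, Jo, B, 14, 29), (Beta, 5, Jo, B, 23, 40), (Beta, 5, Jo, B, 34, 32), (Beta, 5, Uma, F, 11, 19), (Beta, 5, Uma, F, 14, 29), (Beta, 5, Uma, F, 23, 40), (Beta, 5, Uma, F, 34, 32), (Beta, 5, Wes, F, 11, 19), (Beta, 5, Wes, F, 14, 29), (Beta, 5, Wes, F, 23, 40), (Beta, 5, Wes, F, 34, 32)}
Selection sid ≠ 23: {(Beta, 5, Jo, B, 11, 19), (Beta, 5, Jo, B, 14, 29), (Beta, 5, Jo, B, 34, 32), (Beta, 5, Uma, F, 11, 19), (Beta, 5, Uma, F, 14, 29), (Beta, 5, Uma, F, 34, 32), (Beta, 5, Wes, F, 11, 19), (Beta, 5, Wes, F, 14, 29), (Beta, 5, Wes, F, 34, 32)}
π[sid, tid]: project onto (sid, tid) (6 duplicate(s) eliminated) → {(11, 5), (14, 5), (34, 5)}

{(11, 5), (14, 5), (34, 5)}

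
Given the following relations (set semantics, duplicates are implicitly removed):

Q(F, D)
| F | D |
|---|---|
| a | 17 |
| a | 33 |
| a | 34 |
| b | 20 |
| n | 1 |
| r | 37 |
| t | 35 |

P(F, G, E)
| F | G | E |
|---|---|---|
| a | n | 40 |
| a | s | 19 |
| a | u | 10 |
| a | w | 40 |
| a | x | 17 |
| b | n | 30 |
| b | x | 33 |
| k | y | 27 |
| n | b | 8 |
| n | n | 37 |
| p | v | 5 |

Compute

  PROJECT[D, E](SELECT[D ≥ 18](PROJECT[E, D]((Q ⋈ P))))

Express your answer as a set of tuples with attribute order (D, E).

Q ⋈ P (natural join on F): {(a, 17, n, 40), (a, 17, s, 19), (a, 17, u, 10), (a, 17, w, 40), (a, 17, x, 17), (a, 33, n, 40), (a, 33, s, 19), (a, 33, u, 10), (a, 33, w, 40), (a, 33, x, 17), (a, 34, n, 40), (a, 34, s, 19), (a, 34, u, 10), (a, 34, w, 40), (a, 34, x, 17), (b, 20, n, 30), (b, 20, x, 33), (n, 1, b, 8), (n, 1, n, 37)}
Projecting to E, D (3 duplicate(s) eliminated): {(10, 17), (10, 33), (10, 34), (17, 17), (17, 33), (17, 34), (19, 17), (19, 33), (19, 34), (30, 20), (33, 20), (37, 1), (40, 17), (40, 33), (40, 34), (8, 1)}
σ[D ≥ 18]: keep tuples satisfying D ≥ 18 → {(10, 33), (10, 34), (17, 33), (17, 34), (19, 33), (19, 34), (30, 20), (33, 20), (40, 33), (40, 34)}
Projecting to D, E: {(20, 30), (20, 33), (33, 10), (33, 17), (33, 19), (33, 40), (34, 10), (34, 17), (34, 19), (34, 40)}

{(20, 30), (20, 33), (33, 10), (33, 17), (33, 19), (33, 40), (34, 10), (34, 17), (34, 19), (34, 40)}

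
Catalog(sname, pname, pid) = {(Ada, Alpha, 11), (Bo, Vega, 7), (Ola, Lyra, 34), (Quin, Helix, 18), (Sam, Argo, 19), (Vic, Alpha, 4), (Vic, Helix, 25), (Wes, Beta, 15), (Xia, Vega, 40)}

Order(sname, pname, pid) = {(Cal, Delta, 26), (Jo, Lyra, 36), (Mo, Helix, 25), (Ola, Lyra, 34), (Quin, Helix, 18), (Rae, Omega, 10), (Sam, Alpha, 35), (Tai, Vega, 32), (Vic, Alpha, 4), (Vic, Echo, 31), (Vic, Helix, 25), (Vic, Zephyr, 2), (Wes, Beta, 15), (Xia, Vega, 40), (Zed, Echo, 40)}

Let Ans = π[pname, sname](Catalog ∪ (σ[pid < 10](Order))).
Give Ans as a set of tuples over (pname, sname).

σ[pid < 10]: keep tuples satisfying pid < 10 → {(Vic, Alpha, 4), (Vic, Zephyr, 2)}
Set union of the two operands is {(Ada, Alpha, 11), (Bo, Vega, 7), (Ola, Lyra, 34), (Quin, Helix, 18), (Sam, Argo, 19), (Vic, Alpha, 4), (Vic, Helix, 25), (Vic, Zephyr, 2), (Wes, Beta, 15), (Xia, Vega, 40)}.
Keep only column(s) pname, sname: {(Alpha, Ada), (Alpha, Vic), (Argo, Sam), (Beta, Wes), (Helix, Quin), (Helix, Vic), (Lyra, Ola), (Vega, Bo), (Vega, Xia), (Zephyr, Vic)}

{(Alpha, Ada), (Alpha, Vic), (Argo, Sam), (Beta, Wes), (Helix, Quin), (Helix, Vic), (Lyra, Ola), (Vega, Bo), (Vega, Xia), (Zephyr, Vic)}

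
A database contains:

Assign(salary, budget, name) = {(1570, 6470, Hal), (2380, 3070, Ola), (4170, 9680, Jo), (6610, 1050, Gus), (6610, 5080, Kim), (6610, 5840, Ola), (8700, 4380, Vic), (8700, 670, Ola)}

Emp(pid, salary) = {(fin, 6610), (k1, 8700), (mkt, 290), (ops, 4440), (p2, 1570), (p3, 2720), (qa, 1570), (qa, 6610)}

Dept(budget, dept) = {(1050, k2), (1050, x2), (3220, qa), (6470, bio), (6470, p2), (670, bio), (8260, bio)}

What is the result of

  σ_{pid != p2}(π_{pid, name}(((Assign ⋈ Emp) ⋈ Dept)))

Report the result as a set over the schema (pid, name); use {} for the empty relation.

Joining Assign and Emp on salary yields {(1570, 6470, Hal, p2), (1570, 6470, Hal, qa), (6610, 1050, Gus, fin), (6610, 1050, Gus, qa), (6610, 5080, Kim, fin), (6610, 5080, Kim, qa), (6610, 5840, Ola, fin), (6610, 5840, Ola, qa), (8700, 4380, Vic, k1), (8700, 670, Ola, k1)}.
Joining (Assign ⋈ Emp) and Dept on budget yields {(1570, 6470, Hal, p2, bio), (1570, 6470, Hal, p2, p2), (1570, 6470, Hal, qa, bio), (1570, 6470, Hal, qa, p2), (6610, 1050, Gus, fin, k2), (6610, 1050, Gus, fin, x2), (6610, 1050, Gus, qa, k2), (6610, 1050, Gus, qa, x2), (8700, 670, Ola, k1, bio)}.
π_{pid, name} gives {(fin, Gus), (k1, Ola), (p2, Hal), (qa, Gus), (qa, Hal)} (4 duplicate(s) eliminated).
Selection pid != p2: {(fin, Gus), (k1, Ola), (qa, Gus), (qa, Hal)}

{(fin, Gus), (k1, Ola), (qa, Gus), (qa, Hal)}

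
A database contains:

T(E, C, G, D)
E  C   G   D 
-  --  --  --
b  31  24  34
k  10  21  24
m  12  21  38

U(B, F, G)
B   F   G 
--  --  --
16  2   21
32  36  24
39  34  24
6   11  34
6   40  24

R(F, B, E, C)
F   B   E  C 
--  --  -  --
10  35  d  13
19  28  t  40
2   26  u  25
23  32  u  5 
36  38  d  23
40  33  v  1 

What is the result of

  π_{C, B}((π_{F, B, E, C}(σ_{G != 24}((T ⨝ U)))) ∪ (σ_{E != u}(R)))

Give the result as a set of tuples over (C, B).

{(1, 33), (10, 16), (12, 16), (13, 35), (23, 38), (40, 28)}

Joining T and U on G yields {(b, 31, 24, 34, 32, 36), (b, 31, 24, 34, 39, 34), (b, 31, 24, 34, 6, 40), (k, 10, 21, 24, 16, 2), (m, 12, 21, 38, 16, 2)}.
Apply σ_{G != 24}; surviving tuples: {(k, 10, 21, 24, 16, 2), (m, 12, 21, 38, 16, 2)}
Keep only column(s) F, B, E, C: {(2, 16, k, 10), (2, 16, m, 12)}
Apply σ_{E != u}; surviving tuples: {(10, 35, d, 13), (19, 28, t, 40), (36, 38, d, 23), (40, 33, v, 1)}
Set union of the two operands is {(10, 35, d, 13), (19, 28, t, 40), (2, 16, k, 10), (2, 16, m, 12), (36, 38, d, 23), (40, 33, v, 1)}.
Keep only column(s) C, B: {(1, 33), (10, 16), (12, 16), (13, 35), (23, 38), (40, 28)}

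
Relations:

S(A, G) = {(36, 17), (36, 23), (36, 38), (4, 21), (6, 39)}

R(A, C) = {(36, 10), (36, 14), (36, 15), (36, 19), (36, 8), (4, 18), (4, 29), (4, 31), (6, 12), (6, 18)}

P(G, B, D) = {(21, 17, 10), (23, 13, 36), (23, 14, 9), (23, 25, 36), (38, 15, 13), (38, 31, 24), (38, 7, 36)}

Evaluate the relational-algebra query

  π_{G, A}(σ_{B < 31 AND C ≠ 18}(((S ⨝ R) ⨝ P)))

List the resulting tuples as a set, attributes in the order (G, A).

{(21, 4), (23, 36), (38, 36)}

Natural join on A: {(36, 17, 10), (36, 17, 14), (36, 17, 15), (36, 17, 19), (36, 17, 8), (36, 23, 10), (36, 23, 14), (36, 23, 15), (36, 23, 19), (36, 23, 8), (36, 38, 10), (36, 38, 14), (36, 38, 15), (36, 38, 19), (36, 38, 8), (4, 21, 18), (4, 21, 29), (4, 21, 31), (6, 39, 12), (6, 39, 18)}
Natural join on G: {(36, 23, 10, 13, 36), (36, 23, 10, 14, 9), (36, 23, 10, 25, 36), (36, 23, 14, 13, 36), (36, 23, 14, 14, 9), (36, 23, 14, 25, 36), (36, 23, 15, 13, 36), (36, 23, 15, 14, 9), (36, 23, 15, 25, 36), (36, 23, 19, 13, 36), (36, 23, 19, 14, 9), (36, 23, 19, 25, 36), (36, 23, 8, 13, 36), (36, 23, 8, 14, 9), (36, 23, 8, 25, 36), (36, 38, 10, 15, 13), (36, 38, 10, 31, 24), (36, 38, 10, 7, 36), (36, 38, 14, 15, 13), (36, 38, 14, 31, 24), (36, 38, 14, 7, 36), (36, 38, 15, 15, 13), (36, 38, 15, 31, 24), (36, 38, 15, 7, 36), (36, 38, 19, 15, 13), (36, 38, 19, 31, 24), (36, 38, 19, 7, 36), (36, 38, 8, 15, 13), (36, 38, 8, 31, 24), (36, 38, 8, 7, 36), (4, 21, 18, 17, 10), (4, 21, 29, 17, 10), (4, 21, 31, 17, 10)}
Selection B < 31 AND C ≠ 18: {(36, 23, 10, 13, 36), (36, 23, 10, 14, 9), (36, 23, 10, 25, 36), (36, 23, 14, 13, 36), (36, 23, 14, 14, 9), (36, 23, 14, 25, 36), (36, 23, 15, 13, 36), (36, 23, 15, 14, 9), (36, 23, 15, 25, 36), (36, 23, 19, 13, 36), (36, 23, 19, 14, 9), (36, 23, 19, 25, 36), (36, 23, 8, 13, 36), (36, 23, 8, 14, 9), (36, 23, 8, 25, 36), (36, 38, 10, 15, 13), (36, 38, 10, 7, 36), (36, 38, 14, 15, 13), (36, 38, 14, 7, 36), (36, 38, 15, 15, 13), (36, 38, 15, 7, 36), (36, 38, 19, 15, 13), (36, 38, 19, 7, 36), (36, 38, 8, 15, 13), (36, 38, 8, 7, 36), (4, 21, 29, 17, 10), (4, 21, 31, 17, 10)}
Projecting to G, A (24 duplicate(s) eliminated): {(21, 4), (23, 36), (38, 36)}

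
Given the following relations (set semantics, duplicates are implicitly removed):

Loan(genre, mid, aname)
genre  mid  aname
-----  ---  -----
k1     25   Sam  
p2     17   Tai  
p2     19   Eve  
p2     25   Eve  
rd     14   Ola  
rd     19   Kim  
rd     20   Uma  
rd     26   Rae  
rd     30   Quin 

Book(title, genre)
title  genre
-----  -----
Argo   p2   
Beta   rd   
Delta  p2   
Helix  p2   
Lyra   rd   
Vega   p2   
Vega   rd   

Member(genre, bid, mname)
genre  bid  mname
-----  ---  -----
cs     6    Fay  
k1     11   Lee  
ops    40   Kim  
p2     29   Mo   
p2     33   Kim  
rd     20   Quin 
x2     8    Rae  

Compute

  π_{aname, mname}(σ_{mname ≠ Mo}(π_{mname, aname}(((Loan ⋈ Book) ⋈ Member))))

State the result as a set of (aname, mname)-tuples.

{(Eve, Kim), (Kim, Quin), (Ola, Quin), (Quin, Quin), (Rae, Quin), (Tai, Kim), (Uma, Quin)}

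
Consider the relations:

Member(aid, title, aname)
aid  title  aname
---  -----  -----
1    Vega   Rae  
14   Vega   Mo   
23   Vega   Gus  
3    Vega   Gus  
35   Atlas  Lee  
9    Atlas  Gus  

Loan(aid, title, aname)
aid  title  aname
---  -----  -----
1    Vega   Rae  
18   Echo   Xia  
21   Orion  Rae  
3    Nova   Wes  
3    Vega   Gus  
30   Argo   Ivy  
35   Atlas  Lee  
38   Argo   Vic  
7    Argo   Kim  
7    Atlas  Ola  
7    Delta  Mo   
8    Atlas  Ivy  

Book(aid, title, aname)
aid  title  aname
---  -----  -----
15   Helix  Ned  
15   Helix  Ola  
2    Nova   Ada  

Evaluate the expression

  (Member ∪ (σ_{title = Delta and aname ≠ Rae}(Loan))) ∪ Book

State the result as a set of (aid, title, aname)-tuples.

Filtering on title = Delta and aname ≠ Rae leaves {(7, Delta, Mo)}.
Union: {(1, Vega, Rae), (14, Vega, Mo), (23, Vega, Gus), (3, Vega, Gus), (35, Atlas, Lee), (9, Atlas, Gus)} with {(7, Delta, Mo)} → {(1, Vega, Rae), (14, Vega, Mo), (23, Vega, Gus), (3, Vega, Gus), (35, Atlas, Lee), (7, Delta, Mo), (9, Atlas, Gus)}
Union: {(1, Vega, Rae), (14, Vega, Mo), (23, Vega, Gus), (3, Vega, Gus), (35, Atlas, Lee), (7, Delta, Mo), (9, Atlas, Gus)} with {(15, Helix, Ned), (15, Helix, Ola), (2, Nova, Ada)} → {(1, Vega, Rae), (14, Vega, Mo), (15, Helix, Ned), (15, Helix, Ola), (2, Nova, Ada), (23, Vega, Gus), (3, Vega, Gus), (35, Atlas, Lee), (7, Delta, Mo), (9, Atlas, Gus)}

{(1, Vega, Rae), (14, Vega, Mo), (15, Helix, Ned), (15, Helix, Ola), (2, Nova, Ada), (23, Vega, Gus), (3, Vega, Gus), (35, Atlas, Lee), (7, Delta, Mo), (9, Atlas, Gus)}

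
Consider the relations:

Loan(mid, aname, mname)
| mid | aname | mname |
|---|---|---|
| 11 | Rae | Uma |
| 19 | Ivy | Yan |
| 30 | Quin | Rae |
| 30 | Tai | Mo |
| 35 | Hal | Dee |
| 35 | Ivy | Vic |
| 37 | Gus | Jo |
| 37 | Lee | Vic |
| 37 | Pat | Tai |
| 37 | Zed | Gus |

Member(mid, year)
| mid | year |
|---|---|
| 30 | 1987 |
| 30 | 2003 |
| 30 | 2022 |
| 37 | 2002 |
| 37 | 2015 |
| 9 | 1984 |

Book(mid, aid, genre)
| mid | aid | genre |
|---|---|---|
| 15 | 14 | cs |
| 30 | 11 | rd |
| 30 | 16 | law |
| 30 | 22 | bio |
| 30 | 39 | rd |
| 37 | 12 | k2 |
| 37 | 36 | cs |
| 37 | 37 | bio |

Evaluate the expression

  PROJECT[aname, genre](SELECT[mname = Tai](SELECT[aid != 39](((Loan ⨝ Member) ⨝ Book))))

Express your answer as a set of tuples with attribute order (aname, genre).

{(Pat, bio), (Pat, cs), (Pat, k2)}

Natural join on mid: {(30, Quin, Rae, 1987), (30, Quin, Rae, 2003), (30, Quin, Rae, 2022), (30, Tai, Mo, 1987), (30, Tai, Mo, 2003), (30, Tai, Mo, 2022), (37, Gus, Jo, 2002), (37, Gus, Jo, 2015), (37, Lee, Vic, 2002), (37, Lee, Vic, 2015), (37, Pat, Tai, 2002), (37, Pat, Tai, 2015), (37, Zed, Gus, 2002), (37, Zed, Gus, 2015)}
Natural join on mid: {(30, Quin, Rae, 1987, 11, rd), (30, Quin, Rae, 1987, 16, law), (30, Quin, Rae, 1987, 22, bio), (30, Quin, Rae, 1987, 39, rd), (30, Quin, Rae, 2003, 11, rd), (30, Quin, Rae, 2003, 16, law), (30, Quin, Rae, 2003, 22, bio), (30, Quin, Rae, 2003, 39, rd), (30, Quin, Rae, 2022, 11, rd), (30, Quin, Rae, 2022, 16, law), (30, Quin, Rae, 2022, 22, bio), (30, Quin, Rae, 2022, 39, rd), (30, Tai, Mo, 1987, 11, rd), (30, Tai, Mo, 1987, 16, law), (30, Tai, Mo, 1987, 22, bio), (30, Tai, Mo, 1987, 39, rd), (30, Tai, Mo, 2003, 11, rd), (30, Tai, Mo, 2003, 16, law), (30, Tai, Mo, 2003, 22, bio), (30, Tai, Mo, 2003, 39, rd), (30, Tai, Mo, 2022, 11, rd), (30, Tai, Mo, 2022, 16, law), (30, Tai, Mo, 2022, 22, bio), (30, Tai, Mo, 2022, 39, rd), (37, Gus, Jo, 2002, 12, k2), (37, Gus, Jo, 2002, 36, cs), (37, Gus, Jo, 2002, 37, bio), (37, Gus, Jo, 2015, 12, k2), (37, Gus, Jo, 2015, 36, cs), (37, Gus, Jo, 2015, 37, bio), (37, Lee, Vic, 2002, 12, k2), (37, Lee, Vic, 2002, 36, cs), (37, Lee, Vic, 2002, 37, bio), (37, Lee, Vic, 2015, 12, k2), (37, Lee, Vic, 2015, 36, cs), (37, Lee, Vic, 2015, 37, bio), (37, Pat, Tai, 2002, 12, k2), (37, Pat, Tai, 2002, 36, cs), (37, Pat, Tai, 2002, 37, bio), (37, Pat, Tai, 2015, 12, k2), (37, Pat, Tai, 2015, 36, cs), (37, Pat, Tai, 2015, 37, bio), (37, Zed, Gus, 2002, 12, k2), (37, Zed, Gus, 2002, 36, cs), (37, Zed, Gus, 2002, 37, bio), (37, Zed, Gus, 2015, 12, k2), (37, Zed, Gus, 2015, 36, cs), (37, Zed, Gus, 2015, 37, bio)}
Filtering on aid != 39 leaves {(30, Quin, Rae, 1987, 11, rd), (30, Quin, Rae, 1987, 16, law), (30, Quin, Rae, 1987, 22, bio), (30, Quin, Rae, 2003, 11, rd), (30, Quin, Rae, 2003, 16, law), (30, Quin, Rae, 2003, 22, bio), (30, Quin, Rae, 2022, 11, rd), (30, Quin, Rae, 2022, 16, law), (30, Quin, Rae, 2022, 22, bio), (30, Tai, Mo, 1987, 11, rd), (30, Tai, Mo, 1987, 16, law), (30, Tai, Mo, 1987, 22, bio), (30, Tai, Mo, 2003, 11, rd), (30, Tai, Mo, 2003, 16, law), (30, Tai, Mo, 2003, 22, bio), (30, Tai, Mo, 2022, 11, rd), (30, Tai, Mo, 2022, 16, law), (30, Tai, Mo, 2022, 22, bio), (37, Gus, Jo, 2002, 12, k2), (37, Gus, Jo, 2002, 36, cs), (37, Gus, Jo, 2002, 37, bio), (37, Gus, Jo, 2015, 12, k2), (37, Gus, Jo, 2015, 36, cs), (37, Gus, Jo, 2015, 37, bio), (37, Lee, Vic, 2002, 12, k2), (37, Lee, Vic, 2002, 36, cs), (37, Lee, Vic, 2002, 37, bio), (37, Lee, Vic, 2015, 12, k2), (37, Lee, Vic, 2015, 36, cs), (37, Lee, Vic, 2015, 37, bio), (37, Pat, Tai, 2002, 12, k2), (37, Pat, Tai, 2002, 36, cs), (37, Pat, Tai, 2002, 37, bio), (37, Pat, Tai, 2015, 12, k2), (37, Pat, Tai, 2015, 36, cs), (37, Pat, Tai, 2015, 37, bio), (37, Zed, Gus, 2002, 12, k2), (37, Zed, Gus, 2002, 36, cs), (37, Zed, Gus, 2002, 37, bio), (37, Zed, Gus, 2015, 12, k2), (37, Zed, Gus, 2015, 36, cs), (37, Zed, Gus, 2015, 37, bio)}.
Filtering on mname = Tai leaves {(37, Pat, Tai, 2002, 12, k2), (37, Pat, Tai, 2002, 36, cs), (37, Pat, Tai, 2002, 37, bio), (37, Pat, Tai, 2015, 12, k2), (37, Pat, Tai, 2015, 36, cs), (37, Pat, Tai, 2015, 37, bio)}.
π[aname, genre]: project onto (aname, genre) (3 duplicate(s) eliminated) → {(Pat, bio), (Pat, cs), (Pat, k2)}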